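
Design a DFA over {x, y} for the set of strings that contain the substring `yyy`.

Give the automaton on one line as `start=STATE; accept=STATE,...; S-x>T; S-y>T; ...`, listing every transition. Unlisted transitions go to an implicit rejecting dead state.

Track how much of `yyy` has been matched so far: state s0 is no progress, s3 is the absorbing accept state reached once `yyy` has occurred. Intermediate states record partial matches; on a mismatch, fall back to the longest reusable overlap.
4 states suffice.
        x   y  
>  s0   s0  s1 
   s1   s0  s2 
   s2   s0  s3 
 * s3   s3  s3 
(> = start, * = accepting)

start=s0; accept=s3; s0-x>s0; s0-y>s1; s1-x>s0; s1-y>s2; s2-x>s0; s2-y>s3; s3-x>s3; s3-y>s3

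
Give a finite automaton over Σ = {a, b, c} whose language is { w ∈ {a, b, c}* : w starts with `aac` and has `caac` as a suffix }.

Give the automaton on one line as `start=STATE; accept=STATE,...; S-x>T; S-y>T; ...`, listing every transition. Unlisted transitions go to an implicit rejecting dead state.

start=q0; accept=q12; q0-a>q1; q0-b>q2; q0-c>q3; q1-a>q4; q1-b>q2; q1-c>q3; q2-a>q2; q2-b>q2; q2-c>q3; q3-a>q5; q3-b>q2; q3-c>q3; q4-a>q2; q4-b>q2; q4-c>q6; q5-a>q7; q5-b>q2; q5-c>q3; q6-a>q8; q6-b>q9; q6-c>q6; q7-a>q2; q7-b>q2; q7-c>q10; q8-a>q11; q8-b>q9; q8-c>q6; q9-a>q9; q9-b>q9; q9-c>q6; q10-a>q5; q10-b>q2; q10-c>q3; q11-a>q9; q11-b>q9; q11-c>q12; q12-a>q8; q12-b>q9; q12-c>q6

Build one automaton per condition and run them in lockstep. One (5 states) tracks whether the input so far still matches the prefix `aac`; the other (5 states) tracks how much of the suffix `caac` has currently been matched. Each combined state is a pair, one component from each; accept when both components accept.
13 states suffice.
          a    b    c  
>  q0     q1   q2   q3 
   q1     q4   q2   q3 
   q2     q2   q2   q3 
   q3     q5   q2   q3 
   q4     q2   q2   q6 
   q5     q7   q2   q3 
   q6     q8   q9   q6 
   q7     q2   q2  q10 
   q8    q11   q9   q6 
   q9     q9   q9   q6 
   q10    q5   q2   q3 
   q11    q9   q9  q12 
 * q12    q8   q9   q6 
(> = start, * = accepting)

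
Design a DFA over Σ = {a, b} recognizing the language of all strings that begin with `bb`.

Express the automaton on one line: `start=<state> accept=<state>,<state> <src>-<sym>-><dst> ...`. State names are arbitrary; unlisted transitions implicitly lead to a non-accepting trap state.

start=q0 accept=q2 q0-a->q3 q0-b->q1 q1-a->q3 q1-b->q2 q2-a->q2 q2-b->q2 q3-a->q3 q3-b->q3

Check the first 2 symbols one by one: q0 through q1 record how many have matched `bb` so far; any wrong symbol goes to the dead state q3. After all 2 match we enter the accepting sink q2.
        a   b  
>  q0   q3  q1 
   q1   q3  q2 
 * q2   q2  q2 
   q3   q3  q3 
(> = start, * = accepting)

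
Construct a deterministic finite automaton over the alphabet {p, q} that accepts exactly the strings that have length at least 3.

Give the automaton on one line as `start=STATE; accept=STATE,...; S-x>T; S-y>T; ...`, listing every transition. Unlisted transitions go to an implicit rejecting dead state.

start=S0; accept=S3,S4; S0-p>S1; S0-q>S1; S1-p>S2; S1-q>S2; S2-p>S3; S2-q>S3; S3-p>S4; S3-q>S4; S4-p>S4; S4-q>S4

We only need to distinguish lengths 0, 1, …, 3, and '>3'. Chain S0 → S1 → S2 → S3 → S4 on every symbol, with S4 looping. Accepting states: {S3, S4}.
5 states suffice.
        p   q  
>  S0   S1  S1 
   S1   S2  S2 
   S2   S3  S3 
 * S3   S4  S4 
 * S4   S4  S4 
(> = start, * = accepting)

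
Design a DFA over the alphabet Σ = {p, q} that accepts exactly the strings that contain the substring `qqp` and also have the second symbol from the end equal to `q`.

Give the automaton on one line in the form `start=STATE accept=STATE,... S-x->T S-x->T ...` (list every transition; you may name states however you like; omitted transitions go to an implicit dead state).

Handle the two conditions separately and then intersect. One (4 states) tracks whether and how much of `qqp` has been seen; the other (7 states) tracks the last 2 symbols read. Each combined state is a pair, one component from each; accept when both components accept.
An 11-state machine:
          p    q  
>  s0     s1   s2 
   s1     s3   s4 
   s2     s5   s6 
   s3     s3   s4 
   s4     s5   s6 
   s5     s3   s4 
   s6     s7   s6 
 * s7     s8   s9 
   s8     s8   s9 
   s9     s7  s10 
 * s10    s7  s10 
(> = start, * = accepting)

start=s0 accept=s7,s10 s0-p->s1 s0-q->s2 s1-p->s3 s1-q->s4 s2-p->s5 s2-q->s6 s3-p->s3 s3-q->s4 s4-p->s5 s4-q->s6 s5-p->s3 s5-q->s4 s6-p->s7 s6-q->s6 s7-p->s8 s7-q->s9 s8-p->s8 s8-q->s9 s9-p->s7 s9-q->s10 s10-p->s7 s10-q->s10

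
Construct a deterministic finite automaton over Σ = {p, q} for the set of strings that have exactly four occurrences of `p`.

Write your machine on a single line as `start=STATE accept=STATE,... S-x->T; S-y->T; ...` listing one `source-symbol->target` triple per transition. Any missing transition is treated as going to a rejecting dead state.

Only the number of `p`s matters, and only up to 5. Make a chain A → B → C → D → E → F advanced by each `p` (with F absorbing); every other symbol self-loops. The accepting set is {E}.
       p  q 
>  A   B  A 
   B   C  B 
   C   D  C 
   D   E  D 
 * E   F  E 
   F   F  F 
(> = start, * = accepting)

start=A; accept=E; A-p->B; A-q->A; B-p->C; B-q->B; C-p->D; C-q->C; D-p->E; D-q->D; E-p->F; E-q->E; F-p->F; F-q->F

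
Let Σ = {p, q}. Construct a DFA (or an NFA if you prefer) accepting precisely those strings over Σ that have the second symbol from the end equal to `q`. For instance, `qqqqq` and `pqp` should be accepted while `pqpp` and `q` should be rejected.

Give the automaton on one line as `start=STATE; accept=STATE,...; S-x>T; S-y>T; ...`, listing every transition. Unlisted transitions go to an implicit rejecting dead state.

Because acceptance depends on a position counted from the end, the machine has to buffer the most recent 2 symbols. Make each state the string of the last up-to-2 symbols read; on input `x` shift the window left and append `x`. Accept when the buffered window has length 2 and begins with `q`.
7 states suffice.
       p  q 
>  A   B  C 
   B   D  E 
   C   F  G 
   D   D  E 
   E   F  G 
 * F   D  E 
 * G   F  G 
(> = start, * = accepting)

start=A; accept=F,G; A-p>B; A-q>C; B-p>D; B-q>E; C-p>F; C-q>G; D-p>D; D-q>E; E-p>F; E-q>G; F-p>D; F-q>E; G-p>F; G-q>G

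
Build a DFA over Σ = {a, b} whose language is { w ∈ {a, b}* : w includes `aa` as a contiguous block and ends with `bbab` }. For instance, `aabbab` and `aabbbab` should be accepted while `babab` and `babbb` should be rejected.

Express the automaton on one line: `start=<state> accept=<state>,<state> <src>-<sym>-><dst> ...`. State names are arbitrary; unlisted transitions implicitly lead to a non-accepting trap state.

start=q0 accept=q6 q0-a->q1 q0-b->q0 q1-a->q2 q1-b->q0 q2-a->q2 q2-b->q3 q3-a->q2 q3-b->q4 q4-a->q5 q4-b->q4 q5-a->q2 q5-b->q6 q6-a->q2 q6-b->q4

Build one automaton per condition and run them in lockstep. One (3 states) tracks whether and how much of `aa` has been seen; the other (5 states) tracks how much of the suffix `bbab` has currently been matched. Each combined state is a pair, one component from each; accept when both components accept. Minimizing collapses redundant product states.
        a   b  
>  q0   q1  q0 
   q1   q2  q0 
   q2   q2  q3 
   q3   q2  q4 
   q4   q5  q4 
   q5   q2  q6 
 * q6   q2  q4 
(> = start, * = accepting)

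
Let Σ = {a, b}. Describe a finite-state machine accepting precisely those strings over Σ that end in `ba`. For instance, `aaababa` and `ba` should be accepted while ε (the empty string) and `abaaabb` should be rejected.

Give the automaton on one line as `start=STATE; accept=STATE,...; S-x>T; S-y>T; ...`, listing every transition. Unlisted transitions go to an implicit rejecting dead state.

Remember how much of `ba` the current input suffix matches. State q0 means no match yet; q1 means the last symbol is `b`; q2 means the last 2 symbols are `ba`. Only q2 accepts. On a mismatch, fall back to the longest proper suffix that is still a prefix of `ba`.
        a   b  
>  q0   q0  q1 
   q1   q2  q1 
 * q2   q0  q1 
(> = start, * = accepting)

start=q0; accept=q2; q0-a>q0; q0-b>q1; q1-a>q2; q1-b>q1; q2-a>q0; q2-b>q1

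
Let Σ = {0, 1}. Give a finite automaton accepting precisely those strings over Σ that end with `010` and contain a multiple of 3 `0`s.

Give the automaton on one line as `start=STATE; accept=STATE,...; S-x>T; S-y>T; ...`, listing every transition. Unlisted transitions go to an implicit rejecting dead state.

start=s0; accept=s9; s0-0>s1; s0-1>s0; s1-0>s2; s1-1>s3; s2-0>s4; s2-1>s5; s3-0>s6; s3-1>s7; s4-0>s1; s4-1>s8; s5-0>s9; s5-1>s10; s6-0>s4; s6-1>s5; s7-0>s2; s7-1>s7; s8-0>s11; s8-1>s0; s9-0>s1; s9-1>s8; s10-0>s4; s10-1>s10; s11-0>s2; s11-1>s3

Handle the two conditions separately and then intersect. The first has 4 states tracking how much of the suffix `010` has currently been matched; the second has 3 states tracking the count of `0`s modulo 3. A product state is a pair (one from each), accepting exactly when both do.
A 12-state machine:
          0    1  
>  s0     s1   s0 
   s1     s2   s3 
   s2     s4   s5 
   s3     s6   s7 
   s4     s1   s8 
   s5     s9  s10 
   s6     s4   s5 
   s7     s2   s7 
   s8    s11   s0 
 * s9     s1   s8 
   s10    s4  s10 
   s11    s2   s3 
(> = start, * = accepting)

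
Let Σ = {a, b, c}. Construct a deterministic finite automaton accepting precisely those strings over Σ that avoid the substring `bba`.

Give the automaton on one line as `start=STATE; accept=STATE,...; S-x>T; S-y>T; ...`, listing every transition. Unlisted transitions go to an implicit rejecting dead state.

Track partial matches of the forbidden pattern `bba`. State S3 is a dead state reached once `bba` has occurred; every other state accepts. S0 means no part of `bba` is currently matched.
With 4 states:
        a   b   c  
>* S0   S0  S1  S0 
 * S1   S0  S2  S0 
 * S2   S3  S2  S0 
   S3   S3  S3  S3 
(> = start, * = accepting)

start=S0; accept=S0,S1,S2; S0-a>S0; S0-b>S1; S0-c>S0; S1-a>S0; S1-b>S2; S1-c>S0; S2-a>S3; S2-b>S2; S2-c>S0; S3-a>S3; S3-b>S3; S3-c>S3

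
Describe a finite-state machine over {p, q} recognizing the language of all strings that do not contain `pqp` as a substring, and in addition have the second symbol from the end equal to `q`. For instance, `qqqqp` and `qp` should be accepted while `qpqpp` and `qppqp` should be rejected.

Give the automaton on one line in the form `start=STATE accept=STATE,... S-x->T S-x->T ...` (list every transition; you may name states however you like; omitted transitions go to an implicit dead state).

Build one automaton per condition and run them in lockstep. One (4 states) tracks partial matches of the forbidden pattern `pqp`; the other (7 states) tracks the last 2 symbols read. Each combined state is a pair, one component from each; accept when both components accept. Equivalent product states are then merged.
7 states suffice.
        p   q  
>  s0   s1  s2 
   s1   s1  s3 
   s2   s4  s5 
   s3   s6  s5 
 * s4   s1  s3 
 * s5   s4  s5 
   s6   s6  s6 
(> = start, * = accepting)

start=s0 accept=s4,s5 s0-p->s1 s0-q->s2 s1-p->s1 s1-q->s3 s2-p->s4 s2-q->s5 s3-p->s6 s3-q->s5 s4-p->s1 s4-q->s3 s5-p->s4 s5-q->s5 s6-p->s6 s6-q->s6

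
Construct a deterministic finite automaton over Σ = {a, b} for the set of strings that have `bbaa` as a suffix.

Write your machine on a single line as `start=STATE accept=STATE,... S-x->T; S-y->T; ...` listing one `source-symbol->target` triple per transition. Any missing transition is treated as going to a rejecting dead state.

start=q0; accept=q4; q0-a->q0; q0-b->q1; q1-a->q0; q1-b->q2; q2-a->q3; q2-b->q2; q3-a->q4; q3-b->q1; q4-a->q0; q4-b->q1

Remember how much of `bbaa` the current input suffix matches. State q0 means no match yet; q1 means the last symbol is `b`; q2 means the last 2 symbols are `bb`; q3 means the last 3 symbols are `bba`; q4 means the last 4 symbols are `bbaa`. Only q4 accepts. On a mismatch, fall back to the longest proper suffix that is still a prefix of `bbaa`.
A 5-state machine:
        a   b  
>  q0   q0  q1 
   q1   q0  q2 
   q2   q3  q2 
   q3   q4  q1 
 * q4   q0  q1 
(> = start, * = accepting)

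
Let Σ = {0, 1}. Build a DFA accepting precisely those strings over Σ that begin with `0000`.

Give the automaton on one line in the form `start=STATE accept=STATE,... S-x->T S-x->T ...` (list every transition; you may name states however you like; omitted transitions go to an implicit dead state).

Check the first 4 symbols one by one: S0 through S3 record how many have matched `0000` so far; any wrong symbol goes to the dead state S5. After all 4 match we enter the accepting sink S4.
A 6-state machine:
        0   1  
>  S0   S1  S5 
   S1   S2  S5 
   S2   S3  S5 
   S3   S4  S5 
 * S4   S4  S4 
   S5   S5  S5 
(> = start, * = accepting)

start=S0 accept=S4 S0-0->S1 S0-1->S5 S1-0->S2 S1-1->S5 S2-0->S3 S2-1->S5 S3-0->S4 S3-1->S5 S4-0->S4 S4-1->S4 S5-0->S5 S5-1->S5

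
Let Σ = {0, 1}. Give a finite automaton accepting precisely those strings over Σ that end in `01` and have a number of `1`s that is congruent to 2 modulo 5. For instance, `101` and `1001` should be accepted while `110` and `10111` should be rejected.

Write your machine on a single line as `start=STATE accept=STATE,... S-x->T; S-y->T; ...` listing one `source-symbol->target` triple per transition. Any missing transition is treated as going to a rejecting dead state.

start=q0; accept=q4; q0-0->q0; q0-1->q1; q1-0->q2; q1-1->q3; q2-0->q2; q2-1->q4; q3-0->q3; q3-1->q5; q4-0->q3; q4-1->q5; q5-0->q5; q5-1->q6; q6-0->q6; q6-1->q0

Run two small machines in parallel and take their product. The first has 3 states tracking how much of the suffix `01` has currently been matched; the second has 5 states tracking the count of `1`s modulo 5. A product state is a pair (one from each), accepting exactly when both do. After merging equivalent states the machine shrinks.
        0   1  
>  q0   q0  q1 
   q1   q2  q3 
   q2   q2  q4 
   q3   q3  q5 
 * q4   q3  q5 
   q5   q5  q6 
   q6   q6  q0 
(> = start, * = accepting)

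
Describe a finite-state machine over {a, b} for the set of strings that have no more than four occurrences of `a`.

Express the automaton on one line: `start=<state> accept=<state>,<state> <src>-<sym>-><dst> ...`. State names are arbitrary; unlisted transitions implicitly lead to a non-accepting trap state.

start=q0 accept=q0,q1,q2,q3,q4 q0-a->q1 q0-b->q0 q1-a->q2 q1-b->q1 q2-a->q3 q2-b->q2 q3-a->q4 q3-b->q3 q4-a->q5 q4-b->q4 q5-a->q5 q5-b->q5

Only the number of `a`s matters, and only up to 5. Make a chain q0 → q1 → q2 → q3 → q4 → q5 advanced by each `a` (with q5 absorbing); every other symbol self-loops. The accepting set is {q0, q1, q2, q3, q4}.
A 6-state machine:
        a   b  
>* q0   q1  q0 
 * q1   q2  q1 
 * q2   q3  q2 
 * q3   q4  q3 
 * q4   q5  q4 
   q5   q5  q5 
(> = start, * = accepting)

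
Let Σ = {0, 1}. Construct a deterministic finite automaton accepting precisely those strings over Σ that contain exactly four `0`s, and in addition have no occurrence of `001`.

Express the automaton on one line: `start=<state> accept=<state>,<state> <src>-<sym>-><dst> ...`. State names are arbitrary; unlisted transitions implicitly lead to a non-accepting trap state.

start=S0 accept=S7,S11 S0-0->S1 S0-1->S0 S1-0->S2 S1-1->S3 S2-0->S4 S2-1->S5 S3-0->S6 S3-1->S3 S4-0->S7 S4-1->S5 S5-0->S5 S5-1->S5 S6-0->S4 S6-1->S8 S7-0->S5 S7-1->S5 S8-0->S9 S8-1->S8 S9-0->S7 S9-1->S10 S10-0->S11 S10-1->S10 S11-0->S5 S11-1->S11

Build one automaton per condition and run them in lockstep. One (6 states) tracks the count of `0`s, saturating at 5; the other (4 states) tracks partial matches of the forbidden pattern `001`. Each combined state is a pair, one component from each; accept when both components accept. Minimizing collapses redundant product states.
          0    1  
>  S0     S1   S0 
   S1     S2   S3 
   S2     S4   S5 
   S3     S6   S3 
   S4     S7   S5 
   S5     S5   S5 
   S6     S4   S8 
 * S7     S5   S5 
   S8     S9   S8 
   S9     S7  S10 
   S10   S11  S10 
 * S11    S5  S11 
(> = start, * = accepting)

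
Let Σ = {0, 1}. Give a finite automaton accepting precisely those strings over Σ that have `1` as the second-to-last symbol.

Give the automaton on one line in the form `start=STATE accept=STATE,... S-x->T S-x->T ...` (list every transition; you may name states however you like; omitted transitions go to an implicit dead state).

A DFA must remember the last 2 symbols (since which symbol is second-to-last isn't known until the input ends). Use one state per possible window of the last ≤2 symbols; accept from those whose window starts with `1`.
With 7 states:
        0   1  
>  s0   s1  s2 
   s1   s3  s4 
   s2   s5  s6 
   s3   s3  s4 
   s4   s5  s6 
 * s5   s3  s4 
 * s6   s5  s6 
(> = start, * = accepting)

start=s0 accept=s5,s6 s0-0->s1 s0-1->s2 s1-0->s3 s1-1->s4 s2-0->s5 s2-1->s6 s3-0->s3 s3-1->s4 s4-0->s5 s4-1->s6 s5-0->s3 s5-1->s4 s6-0->s5 s6-1->s6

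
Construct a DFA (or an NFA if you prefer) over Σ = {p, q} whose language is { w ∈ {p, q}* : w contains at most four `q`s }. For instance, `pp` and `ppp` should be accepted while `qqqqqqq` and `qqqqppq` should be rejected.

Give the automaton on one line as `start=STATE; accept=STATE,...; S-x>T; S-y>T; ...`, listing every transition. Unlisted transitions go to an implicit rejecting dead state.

start=A; accept=A,B,C,D,E; A-p>A; A-q>B; B-p>B; B-q>C; C-p>C; C-q>D; D-p>D; D-q>E; E-p>E; E-q>F; F-p>F; F-q>F

Count `q`s, saturating at 5: states A through E mean 0 through 4 `q`s seen; F means more than 4. Each `q` increments (capped at F); other symbols loop. Accept from {A, B, C, D, E}.
With 6 states:
       p  q 
>* A   A  B 
 * B   B  C 
 * C   C  D 
 * D   D  E 
 * E   E  F 
   F   F  F 
(> = start, * = accepting)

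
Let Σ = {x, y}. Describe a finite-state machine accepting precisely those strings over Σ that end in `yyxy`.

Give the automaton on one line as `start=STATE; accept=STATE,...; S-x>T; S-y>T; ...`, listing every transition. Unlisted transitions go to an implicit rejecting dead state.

start=S0; accept=S4; S0-x>S0; S0-y>S1; S1-x>S0; S1-y>S2; S2-x>S3; S2-y>S2; S3-x>S0; S3-y>S4; S4-x>S0; S4-y>S2

Remember how much of `yyxy` the current input suffix matches. State S0 means no match yet; S1 means the last symbol is `y`; S2 means the last 2 symbols are `yy`; S3 means the last 3 symbols are `yyx`; S4 means the last 4 symbols are `yyxy`. Only S4 accepts. On a mismatch, fall back to the longest proper suffix that is still a prefix of `yyxy`.
5 states suffice.
        x   y  
>  S0   S0  S1 
   S1   S0  S2 
   S2   S3  S2 
   S3   S0  S4 
 * S4   S0  S2 
(> = start, * = accepting)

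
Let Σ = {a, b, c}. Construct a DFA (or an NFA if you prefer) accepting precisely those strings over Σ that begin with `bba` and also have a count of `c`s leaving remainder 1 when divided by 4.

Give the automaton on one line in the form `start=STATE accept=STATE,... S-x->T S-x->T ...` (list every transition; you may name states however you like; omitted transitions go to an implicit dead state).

start=S0 accept=S5 S0-a->S1 S0-b->S2 S0-c->S1 S1-a->S1 S1-b->S1 S1-c->S1 S2-a->S1 S2-b->S3 S2-c->S1 S3-a->S4 S3-b->S1 S3-c->S1 S4-a->S4 S4-b->S4 S4-c->S5 S5-a->S5 S5-b->S5 S5-c->S6 S6-a->S6 S6-b->S6 S6-c->S7 S7-a->S7 S7-b->S7 S7-c->S4

Handle the two conditions separately and then intersect. One (5 states) tracks whether the input so far still matches the prefix `bba`; the other (4 states) tracks the count of `c`s modulo 4. Each combined state is a pair, one component from each; accept when both components accept. Equivalent product states are then merged.
8 states suffice.
        a   b   c  
>  S0   S1  S2  S1 
   S1   S1  S1  S1 
   S2   S1  S3  S1 
   S3   S4  S1  S1 
   S4   S4  S4  S5 
 * S5   S5  S5  S6 
   S6   S6  S6  S7 
   S7   S7  S7  S4 
(> = start, * = accepting)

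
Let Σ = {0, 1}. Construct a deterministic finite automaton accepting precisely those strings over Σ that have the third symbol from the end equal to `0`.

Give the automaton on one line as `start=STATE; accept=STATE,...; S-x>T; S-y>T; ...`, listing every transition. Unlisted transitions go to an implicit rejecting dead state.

start=s0; accept=s7,s8,s9,s10; s0-0>s1; s0-1>s2; s1-0>s3; s1-1>s4; s2-0>s5; s2-1>s6; s3-0>s7; s3-1>s8; s4-0>s9; s4-1>s10; s5-0>s11; s5-1>s12; s6-0>s13; s6-1>s14; s7-0>s7; s7-1>s8; s8-0>s9; s8-1>s10; s9-0>s11; s9-1>s12; s10-0>s13; s10-1>s14; s11-0>s7; s11-1>s8; s12-0>s9; s12-1>s10; s13-0>s11; s13-1>s12; s14-0>s13; s14-1>s14

A DFA must remember the last 3 symbols (since which symbol is third-to-last isn't known until the input ends). Use one state per possible window of the last ≤3 symbols; accept from those whose window starts with `0`.
With 15 states:
          0    1  
>  s0     s1   s2 
   s1     s3   s4 
   s2     s5   s6 
   s3     s7   s8 
   s4     s9  s10 
   s5    s11  s12 
   s6    s13  s14 
 * s7     s7   s8 
 * s8     s9  s10 
 * s9    s11  s12 
 * s10   s13  s14 
   s11    s7   s8 
   s12    s9  s10 
   s13   s11  s12 
   s14   s13  s14 
(> = start, * = accepting)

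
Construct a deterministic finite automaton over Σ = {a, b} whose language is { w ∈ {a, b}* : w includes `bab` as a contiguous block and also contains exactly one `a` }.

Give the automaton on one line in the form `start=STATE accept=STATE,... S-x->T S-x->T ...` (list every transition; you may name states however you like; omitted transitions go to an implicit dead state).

start=s0 accept=s4 s0-a->s1 s0-b->s2 s1-a->s1 s1-b->s1 s2-a->s3 s2-b->s2 s3-a->s1 s3-b->s4 s4-a->s1 s4-b->s4

Run two small machines in parallel and take their product. One (4 states) tracks whether and how much of `bab` has been seen; the other (3 states) tracks the count of `a`s, saturating at 2. Each combined state is a pair, one component from each; accept when both components accept. Equivalent product states are then merged.
A 5-state machine:
        a   b  
>  s0   s1  s2 
   s1   s1  s1 
   s2   s3  s2 
   s3   s1  s4 
 * s4   s1  s4 
(> = start, * = accepting)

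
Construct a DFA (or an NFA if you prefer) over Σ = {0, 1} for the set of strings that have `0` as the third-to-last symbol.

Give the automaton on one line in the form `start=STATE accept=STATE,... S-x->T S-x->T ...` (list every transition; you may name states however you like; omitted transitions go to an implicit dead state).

start=A accept=H,I,J,K A-0->B A-1->C B-0->D B-1->E C-0->F C-1->G D-0->H D-1->I E-0->J E-1->K F-0->L F-1->M G-0->N G-1->O H-0->H H-1->I I-0->J I-1->K J-0->L J-1->M K-0->N K-1->O L-0->H L-1->I M-0->J M-1->K N-0->L N-1->M O-0->N O-1->O

A DFA must remember the last 3 symbols (since which symbol is third-to-last isn't known until the input ends). Use one state per possible window of the last ≤3 symbols; accept from those whose window starts with `0`.
With 15 states:
       0  1 
>  A   B  C 
   B   D  E 
   C   F  G 
   D   H  I 
   E   J  K 
   F   L  M 
   G   N  O 
 * H   H  I 
 * I   J  K 
 * J   L  M 
 * K   N  O 
   L   H  I 
   M   J  K 
   N   L  M 
   O   N  O 
(> = start, * = accepting)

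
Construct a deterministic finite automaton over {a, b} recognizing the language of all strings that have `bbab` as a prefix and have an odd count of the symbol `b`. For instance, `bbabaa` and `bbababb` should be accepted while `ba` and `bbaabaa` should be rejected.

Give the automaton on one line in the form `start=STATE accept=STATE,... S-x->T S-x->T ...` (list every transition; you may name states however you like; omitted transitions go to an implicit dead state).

start=S0 accept=S5 S0-a->S1 S0-b->S2 S1-a->S1 S1-b->S1 S2-a->S1 S2-b->S3 S3-a->S4 S3-b->S1 S4-a->S1 S4-b->S5 S5-a->S5 S5-b->S6 S6-a->S6 S6-b->S5

Handle the two conditions separately and then intersect. The first has 6 states tracking whether the input so far still matches the prefix `bbab`; the second has 2 states tracking the count of `b`s modulo 2. A product state is a pair (one from each), accepting exactly when both do. After merging equivalent states the machine shrinks.
A 7-state machine:
        a   b  
>  S0   S1  S2 
   S1   S1  S1 
   S2   S1  S3 
   S3   S4  S1 
   S4   S1  S5 
 * S5   S5  S6 
   S6   S6  S5 
(> = start, * = accepting)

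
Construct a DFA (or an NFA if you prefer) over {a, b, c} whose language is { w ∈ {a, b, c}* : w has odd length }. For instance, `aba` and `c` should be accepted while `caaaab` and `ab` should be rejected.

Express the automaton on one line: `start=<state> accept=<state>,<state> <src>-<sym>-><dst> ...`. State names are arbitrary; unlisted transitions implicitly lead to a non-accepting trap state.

start=q0 accept=q1 q0-a->q1 q0-b->q1 q0-c->q1 q1-a->q0 q1-b->q0 q1-c->q0

Count input length modulo 2: every symbol advances one step around the cycle q0 → q1 → q0. Accept at q1.
        a   b   c  
>  q0   q1  q1  q1 
 * q1   q0  q0  q0 
(> = start, * = accepting)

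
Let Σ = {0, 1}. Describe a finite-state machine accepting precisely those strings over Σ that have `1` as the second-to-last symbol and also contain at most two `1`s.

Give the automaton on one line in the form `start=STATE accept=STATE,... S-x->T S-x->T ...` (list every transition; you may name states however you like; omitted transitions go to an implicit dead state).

start=q0 accept=q5,q6,q9 q0-0->q1 q0-1->q2 q1-0->q3 q1-1->q4 q2-0->q5 q2-1->q6 q3-0->q3 q3-1->q4 q4-0->q5 q4-1->q6 q5-0->q7 q5-1->q8 q6-0->q9 q6-1->q10 q7-0->q7 q7-1->q8 q8-0->q9 q8-1->q10 q9-0->q11 q9-1->q12 q10-0->q13 q10-1->q10 q11-0->q11 q11-1->q12 q12-0->q13 q12-1->q10 q13-0->q14 q13-1->q12 q14-0->q14 q14-1->q12

Build one automaton per condition and run them in lockstep. One (7 states) tracks the last 2 symbols read; the other (4 states) tracks the count of `1`s, saturating at 3. Each combined state is a pair, one component from each; accept when both components accept.
A 15-state machine:
          0    1  
>  q0     q1   q2 
   q1     q3   q4 
   q2     q5   q6 
   q3     q3   q4 
   q4     q5   q6 
 * q5     q7   q8 
 * q6     q9  q10 
   q7     q7   q8 
   q8     q9  q10 
 * q9    q11  q12 
   q10   q13  q10 
   q11   q11  q12 
   q12   q13  q10 
   q13   q14  q12 
   q14   q14  q12 
(> = start, * = accepting)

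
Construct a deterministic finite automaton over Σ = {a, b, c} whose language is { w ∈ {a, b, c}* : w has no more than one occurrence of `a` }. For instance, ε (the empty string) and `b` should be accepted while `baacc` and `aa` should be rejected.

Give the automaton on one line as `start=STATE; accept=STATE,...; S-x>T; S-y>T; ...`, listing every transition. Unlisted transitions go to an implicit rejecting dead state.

start=S0; accept=S0,S1; S0-a>S1; S0-b>S0; S0-c>S0; S1-a>S2; S1-b>S1; S1-c>S1; S2-a>S2; S2-b>S2; S2-c>S2

Count `a`s, saturating at 2: state S0 means no `a` yet, S1 means one `a` seen, S2 means more than one. Each `a` increments (capped at S2); other symbols loop. Accept from {S0, S1}.
With 3 states:
        a   b   c  
>* S0   S1  S0  S0 
 * S1   S2  S1  S1 
   S2   S2  S2  S2 
(> = start, * = accepting)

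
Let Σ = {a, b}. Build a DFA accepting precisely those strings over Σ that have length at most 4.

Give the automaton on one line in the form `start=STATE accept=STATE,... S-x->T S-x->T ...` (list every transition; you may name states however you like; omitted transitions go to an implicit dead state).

start=s0 accept=s0,s1,s2,s3,s4 s0-a->s1 s0-b->s1 s1-a->s2 s1-b->s2 s2-a->s3 s2-b->s3 s3-a->s4 s3-b->s4 s4-a->s5 s4-b->s5 s5-a->s5 s5-b->s5

We only need to distinguish lengths 0, 1, …, 4, and '>4'. Chain s0 → s1 → s2 → s3 → s4 → s5 on every symbol, with s5 looping. Accepting states: {s0, s1, s2, s3, s4}.
A 6-state machine:
        a   b  
>* s0   s1  s1 
 * s1   s2  s2 
 * s2   s3  s3 
 * s3   s4  s4 
 * s4   s5  s5 
   s5   s5  s5 
(> = start, * = accepting)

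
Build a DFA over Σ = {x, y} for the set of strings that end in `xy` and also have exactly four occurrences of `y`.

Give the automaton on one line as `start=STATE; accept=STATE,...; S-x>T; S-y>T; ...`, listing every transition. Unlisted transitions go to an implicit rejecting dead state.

Build one automaton per condition and run them in lockstep. The first has 3 states tracking how much of the suffix `xy` has currently been matched; the second has 6 states tracking the count of `y`s, saturating at 5. A product state is a pair (one from each), accepting exactly when both do.
17 states suffice.
       x  y 
>  A   B  C 
   B   B  D 
   C   E  F 
   D   E  F 
   E   E  G 
   F   H  I 
   G   H  I 
   H   H  J 
   I   K  L 
   J   K  L 
   K   K  M 
   L   N  O 
 * M   N  O 
   N   N  P 
   O   Q  O 
   P   Q  O 
   Q   Q  P 
(> = start, * = accepting)

start=A; accept=M; A-x>B; A-y>C; B-x>B; B-y>D; C-x>E; C-y>F; D-x>E; D-y>F; E-x>E; E-y>G; F-x>H; F-y>I; G-x>H; G-y>I; H-x>H; H-y>J; I-x>K; I-y>L; J-x>K; J-y>L; K-x>K; K-y>M; L-x>N; L-y>O; M-x>N; M-y>O; N-x>N; N-y>P; O-x>Q; O-y>O; P-x>Q; P-y>O; Q-x>Q; Q-y>P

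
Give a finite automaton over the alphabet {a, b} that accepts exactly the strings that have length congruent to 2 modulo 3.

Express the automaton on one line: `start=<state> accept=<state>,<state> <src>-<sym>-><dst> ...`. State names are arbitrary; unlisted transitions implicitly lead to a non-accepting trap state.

Count input length modulo 3: every symbol advances one step around the cycle q0 → q1 → q2 → q0. Accept at q2.
With 3 states:
        a   b  
>  q0   q1  q1 
   q1   q2  q2 
 * q2   q0  q0 
(> = start, * = accepting)

start=q0 accept=q2 q0-a->q1 q0-b->q1 q1-a->q2 q1-b->q2 q2-a->q0 q2-b->q0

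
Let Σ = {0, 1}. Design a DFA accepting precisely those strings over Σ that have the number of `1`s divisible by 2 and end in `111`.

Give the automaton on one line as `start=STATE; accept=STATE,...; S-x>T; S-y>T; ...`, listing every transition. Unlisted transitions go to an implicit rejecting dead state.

start=A; accept=E; A-0>A; A-1>B; B-0>B; B-1>C; C-0>A; C-1>D; D-0>B; D-1>E; E-0>A; E-1>D

Handle the two conditions separately and then intersect. One (2 states) tracks the count of `1`s modulo 2; the other (4 states) tracks how much of the suffix `111` has currently been matched. Each combined state is a pair, one component from each; accept when both components accept. After merging equivalent states the machine shrinks.
5 states suffice.
       0  1 
>  A   A  B 
   B   B  C 
   C   A  D 
   D   B  E 
 * E   A  D 
(> = start, * = accepting)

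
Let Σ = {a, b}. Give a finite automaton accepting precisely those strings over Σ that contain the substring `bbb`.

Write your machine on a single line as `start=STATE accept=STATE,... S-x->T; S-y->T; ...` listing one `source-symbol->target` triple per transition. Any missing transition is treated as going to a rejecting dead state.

Track how much of `bbb` has been matched so far: state s0 is no progress, s3 is the absorbing accept state reached once `bbb` has occurred. Intermediate states record partial matches; on a mismatch, fall back to the longest reusable overlap.
4 states suffice.
        a   b  
>  s0   s0  s1 
   s1   s0  s2 
   s2   s0  s3 
 * s3   s3  s3 
(> = start, * = accepting)

start=s0; accept=s3; s0-a->s0; s0-b->s1; s1-a->s0; s1-b->s2; s2-a->s0; s2-b->s3; s3-a->s3; s3-b->s3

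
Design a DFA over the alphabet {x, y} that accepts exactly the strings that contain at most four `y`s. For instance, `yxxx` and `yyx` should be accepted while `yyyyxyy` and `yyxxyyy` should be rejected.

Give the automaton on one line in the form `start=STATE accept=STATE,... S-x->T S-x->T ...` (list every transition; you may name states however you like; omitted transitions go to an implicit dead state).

Count `y`s, saturating at 5: states q0 through q4 mean 0 through 4 `y`s seen; q5 means more than 4. Each `y` increments (capped at q5); other symbols loop. Accept from {q0, q1, q2, q3, q4}.
A 6-state machine:
        x   y  
>* q0   q0  q1 
 * q1   q1  q2 
 * q2   q2  q3 
 * q3   q3  q4 
 * q4   q4  q5 
   q5   q5  q5 
(> = start, * = accepting)

start=q0 accept=q0,q1,q2,q3,q4 q0-x->q0 q0-y->q1 q1-x->q1 q1-y->q2 q2-x->q2 q2-y->q3 q3-x->q3 q3-y->q4 q4-x->q4 q4-y->q5 q5-x->q5 q5-y->q5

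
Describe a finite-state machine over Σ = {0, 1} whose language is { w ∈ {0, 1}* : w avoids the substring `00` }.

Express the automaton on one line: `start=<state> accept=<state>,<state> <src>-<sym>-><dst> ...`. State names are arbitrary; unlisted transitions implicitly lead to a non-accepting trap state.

start=q0 accept=q0,q1 q0-0->q1 q0-1->q0 q1-0->q2 q1-1->q0 q2-0->q2 q2-1->q2

This is the complement of 'contains `00`'. Use the same substring-matching states — q0 through q2 holding how much of `00` has just been matched — but flip the accepting set: everything except the trap q2 accepts.
3 states suffice.
        0   1  
>* q0   q1  q0 
 * q1   q2  q0 
   q2   q2  q2 
(> = start, * = accepting)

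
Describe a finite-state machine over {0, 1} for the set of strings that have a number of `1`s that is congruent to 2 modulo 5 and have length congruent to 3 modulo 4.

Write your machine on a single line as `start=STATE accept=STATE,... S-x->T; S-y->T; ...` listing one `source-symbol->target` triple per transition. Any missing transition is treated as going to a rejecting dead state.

start=q0; accept=q8; q0-0->q1; q0-1->q2; q1-0->q3; q1-1->q4; q2-0->q4; q2-1->q5; q3-0->q6; q3-1->q7; q4-0->q7; q4-1->q8; q5-0->q8; q5-1->q9; q6-0->q0; q6-1->q10; q7-0->q10; q7-1->q11; q8-0->q11; q8-1->q12; q9-0->q12; q9-1->q13; q10-0->q2; q10-1->q14; q11-0->q14; q11-1->q15; q12-0->q15; q12-1->q16; q13-0->q16; q13-1->q1; q14-0->q5; q14-1->q17; q15-0->q17; q15-1->q18; q16-0->q18; q16-1->q3; q17-0->q9; q17-1->q19; q18-0->q19; q18-1->q6; q19-0->q13; q19-1->q0

Run two small machines in parallel and take their product. The first has 5 states tracking the count of `1`s modulo 5; the second has 4 states tracking the input length modulo 4. A product state is a pair (one from each), accepting exactly when both do.
          0    1  
>  q0     q1   q2 
   q1     q3   q4 
   q2     q4   q5 
   q3     q6   q7 
   q4     q7   q8 
   q5     q8   q9 
   q6     q0  q10 
   q7    q10  q11 
 * q8    q11  q12 
   q9    q12  q13 
   q10    q2  q14 
   q11   q14  q15 
   q12   q15  q16 
   q13   q16   q1 
   q14    q5  q17 
   q15   q17  q18 
   q16   q18   q3 
   q17    q9  q19 
   q18   q19   q6 
   q19   q13   q0 
(> = start, * = accepting)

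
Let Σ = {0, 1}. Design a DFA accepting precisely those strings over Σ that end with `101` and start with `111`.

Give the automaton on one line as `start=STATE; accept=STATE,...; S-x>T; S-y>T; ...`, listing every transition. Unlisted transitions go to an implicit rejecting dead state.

start=q0; accept=q10; q0-0>q1; q0-1>q2; q1-0>q1; q1-1>q3; q2-0>q4; q2-1>q5; q3-0>q4; q3-1>q3; q4-0>q1; q4-1>q6; q5-0>q4; q5-1>q7; q6-0>q4; q6-1>q3; q7-0>q8; q7-1>q7; q8-0>q9; q8-1>q10; q9-0>q9; q9-1>q7; q10-0>q8; q10-1>q7

Run two small machines in parallel and take their product. One (4 states) tracks how much of the suffix `101` has currently been matched; the other (5 states) tracks whether the input so far still matches the prefix `111`. Each combined state is a pair, one component from each; accept when both components accept.
          0    1  
>  q0     q1   q2 
   q1     q1   q3 
   q2     q4   q5 
   q3     q4   q3 
   q4     q1   q6 
   q5     q4   q7 
   q6     q4   q3 
   q7     q8   q7 
   q8     q9  q10 
   q9     q9   q7 
 * q10    q8   q7 
(> = start, * = accepting)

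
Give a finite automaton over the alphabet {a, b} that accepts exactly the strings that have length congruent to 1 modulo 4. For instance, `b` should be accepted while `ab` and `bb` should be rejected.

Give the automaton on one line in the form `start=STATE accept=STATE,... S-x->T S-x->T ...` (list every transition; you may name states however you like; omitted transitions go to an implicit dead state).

Only the length mod 4 matters, so use a 4-cycle: from any state, every input symbol moves to the next state, wrapping q3 back to q0. Mark q1 accepting.
4 states suffice.
        a   b  
>  q0   q1  q1 
 * q1   q2  q2 
   q2   q3  q3 
   q3   q0  q0 
(> = start, * = accepting)

start=q0 accept=q1 q0-a->q1 q0-b->q1 q1-a->q2 q1-b->q2 q2-a->q3 q2-b->q3 q3-a->q0 q3-b->q0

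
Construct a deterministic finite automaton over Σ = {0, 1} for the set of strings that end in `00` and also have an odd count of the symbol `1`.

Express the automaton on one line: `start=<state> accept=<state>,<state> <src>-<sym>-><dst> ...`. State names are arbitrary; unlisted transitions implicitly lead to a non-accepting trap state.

Run two small machines in parallel and take their product. One (3 states) tracks how much of the suffix `00` has currently been matched; the other (2 states) tracks the count of `1`s modulo 2. Each combined state is a pair, one component from each; accept when both components accept.
A 6-state machine:
        0   1  
>  S0   S1  S2 
   S1   S3  S2 
   S2   S4  S0 
   S3   S3  S2 
   S4   S5  S0 
 * S5   S5  S0 
(> = start, * = accepting)

start=S0 accept=S5 S0-0->S1 S0-1->S2 S1-0->S3 S1-1->S2 S2-0->S4 S2-1->S0 S3-0->S3 S3-1->S2 S4-0->S5 S4-1->S0 S5-0->S5 S5-1->S0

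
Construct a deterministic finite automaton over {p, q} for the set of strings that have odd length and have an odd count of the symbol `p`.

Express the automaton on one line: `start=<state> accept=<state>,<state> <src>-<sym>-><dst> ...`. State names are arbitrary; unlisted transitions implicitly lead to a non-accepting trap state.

Build one automaton per condition and run them in lockstep. One (2 states) tracks the input length modulo 2; the other (2 states) tracks the count of `p`s modulo 2. Each combined state is a pair, one component from each; accept when both components accept.
        p   q  
>  S0   S1  S2 
 * S1   S0  S3 
   S2   S3  S0 
   S3   S2  S1 
(> = start, * = accepting)

start=S0 accept=S1 S0-p->S1 S0-q->S2 S1-p->S0 S1-q->S3 S2-p->S3 S2-q->S0 S3-p->S2 S3-q->S1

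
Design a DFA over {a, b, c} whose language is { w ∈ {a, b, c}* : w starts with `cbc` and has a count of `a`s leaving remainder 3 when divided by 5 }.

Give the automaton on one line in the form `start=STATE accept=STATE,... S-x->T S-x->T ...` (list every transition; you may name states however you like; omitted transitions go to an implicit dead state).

start=q0 accept=q7 q0-a->q1 q0-b->q1 q0-c->q2 q1-a->q1 q1-b->q1 q1-c->q1 q2-a->q1 q2-b->q3 q2-c->q1 q3-a->q1 q3-b->q1 q3-c->q4 q4-a->q5 q4-b->q4 q4-c->q4 q5-a->q6 q5-b->q5 q5-c->q5 q6-a->q7 q6-b->q6 q6-c->q6 q7-a->q8 q7-b->q7 q7-c->q7 q8-a->q4 q8-b->q8 q8-c->q8

Run two small machines in parallel and take their product. One (5 states) tracks whether the input so far still matches the prefix `cbc`; the other (5 states) tracks the count of `a`s modulo 5. Each combined state is a pair, one component from each; accept when both components accept. After merging equivalent states the machine shrinks.
A 9-state machine:
        a   b   c  
>  q0   q1  q1  q2 
   q1   q1  q1  q1 
   q2   q1  q3  q1 
   q3   q1  q1  q4 
   q4   q5  q4  q4 
   q5   q6  q5  q5 
   q6   q7  q6  q6 
 * q7   q8  q7  q7 
   q8   q4  q8  q8 
(> = start, * = accepting)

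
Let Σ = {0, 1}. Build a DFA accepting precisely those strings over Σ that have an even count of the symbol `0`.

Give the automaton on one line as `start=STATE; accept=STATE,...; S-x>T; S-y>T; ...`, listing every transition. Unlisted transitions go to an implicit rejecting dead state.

The only thing that matters is how many `0`s have appeared, reduced mod 2. Use one state per residue: A for 0, …, B for 1. Reading `0` moves to the next residue; anything else stays put. A is accepting.
2 states suffice.
       0  1 
>* A   B  A 
   B   A  B 
(> = start, * = accepting)

start=A; accept=A; A-0>B; A-1>A; B-0>A; B-1>B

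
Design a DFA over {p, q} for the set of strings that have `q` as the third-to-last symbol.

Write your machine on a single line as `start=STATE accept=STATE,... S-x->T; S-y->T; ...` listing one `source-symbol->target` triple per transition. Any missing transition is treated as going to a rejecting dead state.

A DFA must remember the last 3 symbols (since which symbol is third-to-last isn't known until the input ends). Use one state per possible window of the last ≤3 symbols; accept from those whose window starts with `q`.
A 15-state machine:
          p    q  
>  S0     S1   S2 
   S1     S3   S4 
   S2     S5   S6 
   S3     S7   S8 
   S4     S9  S10 
   S5    S11  S12 
   S6    S13  S14 
   S7     S7   S8 
   S8     S9  S10 
   S9    S11  S12 
   S10   S13  S14 
 * S11    S7   S8 
 * S12    S9  S10 
 * S13   S11  S12 
 * S14   S13  S14 
(> = start, * = accepting)

start=S0; accept=S11,S12,S13,S14; S0-p->S1; S0-q->S2; S1-p->S3; S1-q->S4; S2-p->S5; S2-q->S6; S3-p->S7; S3-q->S8; S4-p->S9; S4-q->S10; S5-p->S11; S5-q->S12; S6-p->S13; S6-q->S14; S7-p->S7; S7-q->S8; S8-p->S9; S8-q->S10; S9-p->S11; S9-q->S12; S10-p->S13; S10-q->S14; S11-p->S7; S11-q->S8; S12-p->S9; S12-q->S10; S13-p->S11; S13-q->S12; S14-p->S13; S14-q->S14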